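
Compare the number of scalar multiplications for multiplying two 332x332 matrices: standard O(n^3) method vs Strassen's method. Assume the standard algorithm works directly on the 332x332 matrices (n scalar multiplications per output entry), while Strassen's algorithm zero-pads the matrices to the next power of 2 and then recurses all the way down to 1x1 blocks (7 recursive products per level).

Matrix multiplication for 332x332 matrices:

Strassen's algorithm requires power-of-2 dimensions. Pad 332x332 to 512x512 (next power of 2).

Standard algorithm: 332^3 = 36594368 multiplications
Strassen's algorithm: 7^(log2(512)) = 7^9 = 40353607 multiplications
Difference: 36594368 - 40353607 = -3759239 (Strassen uses MORE here due to padding overhead — for small or just-over-power-of-2 n, padding can outweigh the per-level savings)

Standard: 36594368 multiplications (332^3). Strassen: 40353607 multiplications (7^9, after padding to 512x512). Strassen reduces 8 recursive multiplications to 7 at each level.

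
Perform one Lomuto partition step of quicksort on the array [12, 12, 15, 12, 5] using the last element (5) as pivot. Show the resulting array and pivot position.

Lomuto partition with pivot = 5:

Initial array: [12, 12, 15, 12, 5]

arr[0]=12 > 5: no swap
arr[1]=12 > 5: no swap
arr[2]=15 > 5: no swap
arr[3]=12 > 5: no swap

Place pivot at position 0: [5, 12, 15, 12, 12]
Pivot position: 0

After partitioning with pivot 5, the array becomes [5, 12, 15, 12, 12]. The pivot is placed at index 0. All elements to the left of the pivot are <= 5, and all elements to the right are > 5.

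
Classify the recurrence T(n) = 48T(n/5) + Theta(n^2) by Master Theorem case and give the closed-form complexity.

Master Theorem for T(n) = 48T(n/5) + O(n^2):

a = 48, b = 5, c = 2
log_b(a) = log_5(48) = 2.4053

Case 1: c = 2 < log_5(48) = 2.4053
T(n) = O(n^(log_5 48))

For T(n) = 48T(n/5) + O(n^2): log_5(48) = 2.4053. This is Case 1 of the Master Theorem (c < log_b(a), work dominated by leaves), giving O(n^(log_5 48)).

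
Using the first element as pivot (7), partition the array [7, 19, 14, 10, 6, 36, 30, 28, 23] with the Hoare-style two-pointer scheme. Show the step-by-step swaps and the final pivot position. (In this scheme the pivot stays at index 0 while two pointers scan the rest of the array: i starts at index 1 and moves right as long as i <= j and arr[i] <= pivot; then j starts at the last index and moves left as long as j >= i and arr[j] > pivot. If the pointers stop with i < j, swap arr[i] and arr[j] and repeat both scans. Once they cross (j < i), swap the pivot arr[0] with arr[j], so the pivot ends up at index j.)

Hoare-style two-pointer partition with pivot = 7:

Initial array: [7, 19, 14, 10, 6, 36, 30, 28, 23]

Pointers start at i = 1, j = 8.
i stops at index 1 (arr[1]=19 > 7), j stops at index 4 (arr[4]=6 <= 7): swap arr[1] and arr[4], array becomes [7, 6, 14, 10, 19, 36, 30, 28, 23]
i ends at 2, j ends at 1: the pointers have crossed (j < i), so scanning stops.

Swap pivot arr[0] with arr[1] to place pivot at position 1: [6, 7, 14, 10, 19, 36, 30, 28, 23]
Pivot position: 1

After partitioning with pivot 7, the array becomes [6, 7, 14, 10, 19, 36, 30, 28, 23]. The pivot is placed at index 1. All elements to the left of the pivot are <= 7, and all elements to the right are > 7.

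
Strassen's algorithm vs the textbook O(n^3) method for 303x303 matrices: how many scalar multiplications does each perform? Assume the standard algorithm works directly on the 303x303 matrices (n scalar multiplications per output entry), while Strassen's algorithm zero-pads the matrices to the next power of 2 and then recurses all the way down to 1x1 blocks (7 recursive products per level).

Matrix multiplication for 303x303 matrices:

Strassen's algorithm requires power-of-2 dimensions. Pad 303x303 to 512x512 (next power of 2).

Standard algorithm: 303^3 = 27818127 multiplications
Strassen's algorithm: 7^(log2(512)) = 7^9 = 40353607 multiplications
Difference: 27818127 - 40353607 = -12535480 (Strassen uses MORE here due to padding overhead — for small or just-over-power-of-2 n, padding can outweigh the per-level savings)

Standard: 27818127 multiplications (303^3). Strassen: 40353607 multiplications (7^9, after padding to 512x512). Strassen reduces 8 recursive multiplications to 7 at each level.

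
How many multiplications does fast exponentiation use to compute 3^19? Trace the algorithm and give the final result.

Computing 3^19 by squaring (build up from 3^1; each line after the first costs one multiplication):

3^1 = 3
3^2 = (3^1)^2 = 3^2 = 9
3^4 = (3^2)^2 = 9^2 = 81
3^8 = (3^4)^2 = 81^2 = 6561
3^9 = 3 * 3^8 = 3 * 6561 = 19683
3^18 = (3^9)^2 = 19683^2 = 387420489
3^19 = 3 * 3^18 = 3 * 387420489 = 1162261467

Result: 1162261467
Multiplications needed: 6 (6 lines after 3^1)

3^19 = 1162261467. Using exponentiation by squaring, this requires 6 multiplications. The key idea: if the exponent is even, square the half-power; if odd, multiply by the base once.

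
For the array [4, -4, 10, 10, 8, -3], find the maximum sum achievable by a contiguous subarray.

Using Kadane's algorithm on [4, -4, 10, 10, 8, -3]:

Scanning through the array:
Position 1 (value -4): max_ending_here = 0, max_so_far = 4
Position 2 (value 10): max_ending_here = 10, max_so_far = 10
Position 3 (value 10): max_ending_here = 20, max_so_far = 20
Position 4 (value 8): max_ending_here = 28, max_so_far = 28
Position 5 (value -3): max_ending_here = 25, max_so_far = 28

Maximum subarray: [4, -4, 10, 10, 8]
Maximum sum: 28

The maximum subarray is [4, -4, 10, 10, 8] with sum 28. This subarray runs from index 0 to index 4.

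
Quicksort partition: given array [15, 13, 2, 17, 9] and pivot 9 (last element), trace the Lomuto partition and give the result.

Lomuto partition with pivot = 9:

Initial array: [15, 13, 2, 17, 9]

arr[0]=15 > 9: no swap
arr[1]=13 > 9: no swap
arr[2]=2 <= 9: swap with position 0, array becomes [2, 13, 15, 17, 9]
arr[3]=17 > 9: no swap

Place pivot at position 1: [2, 9, 15, 17, 13]
Pivot position: 1

After partitioning with pivot 9, the array becomes [2, 9, 15, 17, 13]. The pivot is placed at index 1. All elements to the left of the pivot are <= 9, and all elements to the right are > 9.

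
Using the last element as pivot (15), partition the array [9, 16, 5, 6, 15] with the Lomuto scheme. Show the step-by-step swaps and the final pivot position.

Lomuto partition with pivot = 15:

Initial array: [9, 16, 5, 6, 15]

arr[0]=9 <= 15: swap with position 0, array becomes [9, 16, 5, 6, 15]
arr[1]=16 > 15: no swap
arr[2]=5 <= 15: swap with position 1, array becomes [9, 5, 16, 6, 15]
arr[3]=6 <= 15: swap with position 2, array becomes [9, 5, 6, 16, 15]

Place pivot at position 3: [9, 5, 6, 15, 16]
Pivot position: 3

After partitioning with pivot 15, the array becomes [9, 5, 6, 15, 16]. The pivot is placed at index 3. All elements to the left of the pivot are <= 15, and all elements to the right are > 15.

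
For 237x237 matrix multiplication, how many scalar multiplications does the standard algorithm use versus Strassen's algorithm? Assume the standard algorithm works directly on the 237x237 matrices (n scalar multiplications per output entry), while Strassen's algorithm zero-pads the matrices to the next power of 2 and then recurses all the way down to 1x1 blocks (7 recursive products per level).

Matrix multiplication for 237x237 matrices:

Strassen's algorithm requires power-of-2 dimensions. Pad 237x237 to 256x256 (next power of 2).

Standard algorithm: 237^3 = 13312053 multiplications
Strassen's algorithm: 7^(log2(256)) = 7^8 = 5764801 multiplications
Savings: 13312053 - 5764801 = 7547252 multiplications

Standard: 13312053 multiplications (237^3). Strassen: 5764801 multiplications (7^8, after padding to 256x256). Strassen reduces 8 recursive multiplications to 7 at each level.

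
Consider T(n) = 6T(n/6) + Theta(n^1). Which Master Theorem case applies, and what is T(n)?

Master Theorem for T(n) = 6T(n/6) + O(n^1):

a = 6, b = 6, c = 1
log_b(a) = log_6(6) = 1.0000

Case 2: c = 1 = log_6(6) = 1.0000
T(n) = O(n^1 log n) = O(n log n)

For T(n) = 6T(n/6) + O(n^1): log_6(6) = 1.0000. This is Case 2 of the Master Theorem (c = log_b(a), equal work at all levels), giving O(n log n).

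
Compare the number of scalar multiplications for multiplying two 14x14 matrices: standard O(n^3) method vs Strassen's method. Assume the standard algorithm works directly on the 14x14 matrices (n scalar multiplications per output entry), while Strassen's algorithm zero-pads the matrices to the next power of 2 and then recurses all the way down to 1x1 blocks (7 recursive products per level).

Matrix multiplication for 14x14 matrices:

Strassen's algorithm requires power-of-2 dimensions. Pad 14x14 to 16x16 (next power of 2).

Standard algorithm: 14^3 = 2744 multiplications
Strassen's algorithm: 7^(log2(16)) = 7^4 = 2401 multiplications
Savings: 2744 - 2401 = 343 multiplications

Standard: 2744 multiplications (14^3). Strassen: 2401 multiplications (7^4, after padding to 16x16). Strassen reduces 8 recursive multiplications to 7 at each level.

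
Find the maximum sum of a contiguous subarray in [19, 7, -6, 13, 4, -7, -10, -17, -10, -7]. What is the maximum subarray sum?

Using Kadane's algorithm on [19, 7, -6, 13, 4, -7, -10, -17, -10, -7]:

Scanning through the array:
Position 1 (value 7): max_ending_here = 26, max_so_far = 26
Position 2 (value -6): max_ending_here = 20, max_so_far = 26
Position 3 (value 13): max_ending_here = 33, max_so_far = 33
Position 4 (value 4): max_ending_here = 37, max_so_far = 37
Position 5 (value -7): max_ending_here = 30, max_so_far = 37
Position 6 (value -10): max_ending_here = 20, max_so_far = 37
Position 7 (value -17): max_ending_here = 3, max_so_far = 37
Position 8 (value -10): max_ending_here = -7, max_so_far = 37
Position 9 (value -7): max_ending_here = -7, max_so_far = 37

Maximum subarray: [19, 7, -6, 13, 4]
Maximum sum: 37

The maximum subarray is [19, 7, -6, 13, 4] with sum 37. This subarray runs from index 0 to index 4.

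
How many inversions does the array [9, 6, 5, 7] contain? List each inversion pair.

Finding inversions in [9, 6, 5, 7]:

(0, 1): arr[0]=9 > arr[1]=6
(0, 2): arr[0]=9 > arr[2]=5
(0, 3): arr[0]=9 > arr[3]=7
(1, 2): arr[1]=6 > arr[2]=5

Total inversions: 4

The array has 4 inversion(s): (0,1), (0,2), (0,3), (1,2). Each pair (i,j) satisfies i < j and arr[i] > arr[j].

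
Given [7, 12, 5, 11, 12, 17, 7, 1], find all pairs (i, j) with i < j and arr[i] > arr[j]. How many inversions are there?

Finding inversions in [7, 12, 5, 11, 12, 17, 7, 1]:

(0, 2): arr[0]=7 > arr[2]=5
(0, 7): arr[0]=7 > arr[7]=1
(1, 2): arr[1]=12 > arr[2]=5
(1, 3): arr[1]=12 > arr[3]=11
(1, 6): arr[1]=12 > arr[6]=7
(1, 7): arr[1]=12 > arr[7]=1
(2, 7): arr[2]=5 > arr[7]=1
(3, 6): arr[3]=11 > arr[6]=7
(3, 7): arr[3]=11 > arr[7]=1
(4, 6): arr[4]=12 > arr[6]=7
(4, 7): arr[4]=12 > arr[7]=1
(5, 6): arr[5]=17 > arr[6]=7
(5, 7): arr[5]=17 > arr[7]=1
(6, 7): arr[6]=7 > arr[7]=1

Total inversions: 14

The array has 14 inversion(s): (0,2), (0,7), (1,2), (1,3), (1,6), (1,7), (2,7), (3,6), (3,7), (4,6), (4,7), (5,6), (5,7), (6,7). Each pair (i,j) satisfies i < j and arr[i] > arr[j].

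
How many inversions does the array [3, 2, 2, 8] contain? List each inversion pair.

Finding inversions in [3, 2, 2, 8]:

(0, 1): arr[0]=3 > arr[1]=2
(0, 2): arr[0]=3 > arr[2]=2

Total inversions: 2

The array has 2 inversion(s): (0,1), (0,2). Each pair (i,j) satisfies i < j and arr[i] > arr[j].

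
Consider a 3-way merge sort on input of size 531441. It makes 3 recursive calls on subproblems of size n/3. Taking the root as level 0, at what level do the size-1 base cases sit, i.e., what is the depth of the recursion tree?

For divide and conquer with division factor 3:

Problem sizes at each level:
Level 0: 531441
Level 1: 177147
Level 2: 59049
Level 3: 19683
Level 4: 6561
Level 5: 2187
Level 6: 729
Level 7: 243
Level 8: 81
Level 9: 27
Level 10: 9
Level 11: 3
Level 12: 1

The root is level 0 and the size-1 base case is level 12 (the tree spans levels 0 through 12, i.e. 13 levels counting the root), so the depth is the number of divisions: log_3(531441) = 12

The recursion tree depth is log_3(531441) = 12. At each level, the problem size is divided by 3, so it takes 12 divisions to reduce to a base case of size 1. The algorithm makes 3 recursive calls at each level.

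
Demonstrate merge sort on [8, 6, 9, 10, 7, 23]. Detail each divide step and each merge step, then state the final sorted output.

Merge sort trace:

Split: [8, 6, 9, 10, 7, 23] -> [8, 6, 9] and [10, 7, 23]
  Split: [8, 6, 9] -> [8] and [6, 9]
    Split: [6, 9] -> [6] and [9]
    Merge: [6] + [9] -> [6, 9]
  Merge: [8] + [6, 9] -> [6, 8, 9]
  Split: [10, 7, 23] -> [10] and [7, 23]
    Split: [7, 23] -> [7] and [23]
    Merge: [7] + [23] -> [7, 23]
  Merge: [10] + [7, 23] -> [7, 10, 23]
Merge: [6, 8, 9] + [7, 10, 23] -> [6, 7, 8, 9, 10, 23]

Final sorted array: [6, 7, 8, 9, 10, 23]

The merge sort proceeds by recursively splitting the array and merging sorted halves.
After all merges, the sorted array is [6, 7, 8, 9, 10, 23].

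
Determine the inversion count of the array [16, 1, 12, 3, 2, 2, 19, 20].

Finding inversions in [16, 1, 12, 3, 2, 2, 19, 20]:

(0, 1): arr[0]=16 > arr[1]=1
(0, 2): arr[0]=16 > arr[2]=12
(0, 3): arr[0]=16 > arr[3]=3
(0, 4): arr[0]=16 > arr[4]=2
(0, 5): arr[0]=16 > arr[5]=2
(2, 3): arr[2]=12 > arr[3]=3
(2, 4): arr[2]=12 > arr[4]=2
(2, 5): arr[2]=12 > arr[5]=2
(3, 4): arr[3]=3 > arr[4]=2
(3, 5): arr[3]=3 > arr[5]=2

Total inversions: 10

The array has 10 inversion(s): (0,1), (0,2), (0,3), (0,4), (0,5), (2,3), (2,4), (2,5), (3,4), (3,5). Each pair (i,j) satisfies i < j and arr[i] > arr[j].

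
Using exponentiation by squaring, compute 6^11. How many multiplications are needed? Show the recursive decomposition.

Computing 6^11 by squaring (build up from 6^1; each line after the first costs one multiplication):

6^1 = 6
6^2 = (6^1)^2 = 6^2 = 36
6^4 = (6^2)^2 = 36^2 = 1296
6^5 = 6 * 6^4 = 6 * 1296 = 7776
6^10 = (6^5)^2 = 7776^2 = 60466176
6^11 = 6 * 6^10 = 6 * 60466176 = 362797056

Result: 362797056
Multiplications needed: 5 (5 lines after 6^1)

6^11 = 362797056. Using exponentiation by squaring, this requires 5 multiplications. The key idea: if the exponent is even, square the half-power; if odd, multiply by the base once.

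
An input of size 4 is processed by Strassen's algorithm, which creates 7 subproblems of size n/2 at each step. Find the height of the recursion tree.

For divide and conquer with division factor 2:

Problem sizes at each level:
Level 0: 4
Level 1: 2
Level 2: 1

The root is level 0 and the size-1 base case is level 2 (the tree spans levels 0 through 2, i.e. 3 levels counting the root), so the depth is the number of divisions: log_2(4) = 2

The recursion tree depth is log_2(4) = 2. At each level, the problem size is divided by 2, so it takes 2 divisions to reduce to a base case of size 1. The algorithm makes 7 recursive calls at each level.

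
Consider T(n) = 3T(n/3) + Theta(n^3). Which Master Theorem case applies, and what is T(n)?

Master Theorem for T(n) = 3T(n/3) + O(n^3):

a = 3, b = 3, c = 3
log_b(a) = log_3(3) = 1.0000

Case 3: c = 3 > log_3(3) = 1.0000
T(n) = O(n^3) = O(n^3)

For T(n) = 3T(n/3) + O(n^3): log_3(3) = 1.0000. This is Case 3 of the Master Theorem (c > log_b(a), work dominated by root), giving O(n^3).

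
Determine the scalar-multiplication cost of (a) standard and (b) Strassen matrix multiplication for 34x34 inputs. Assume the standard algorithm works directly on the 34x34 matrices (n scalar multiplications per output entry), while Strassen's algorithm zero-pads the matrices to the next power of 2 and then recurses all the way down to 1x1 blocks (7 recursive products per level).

Matrix multiplication for 34x34 matrices:

Strassen's algorithm requires power-of-2 dimensions. Pad 34x34 to 64x64 (next power of 2).

Standard algorithm: 34^3 = 39304 multiplications
Strassen's algorithm: 7^(log2(64)) = 7^6 = 117649 multiplications
Difference: 39304 - 117649 = -78345 (Strassen uses MORE here due to padding overhead — for small or just-over-power-of-2 n, padding can outweigh the per-level savings)

Standard: 39304 multiplications (34^3). Strassen: 117649 multiplications (7^6, after padding to 64x64). Strassen reduces 8 recursive multiplications to 7 at each level.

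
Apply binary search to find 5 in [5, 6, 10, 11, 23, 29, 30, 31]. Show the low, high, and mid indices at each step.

Binary search for 5 in [5, 6, 10, 11, 23, 29, 30, 31]:

lo=0, hi=7, mid=3, arr[mid]=11 -> 11 > 5, search left half
lo=0, hi=2, mid=1, arr[mid]=6 -> 6 > 5, search left half
lo=0, hi=0, mid=0, arr[mid]=5 -> Found target at index 0!

Binary search finds 5 at index 0 after 3 comparisons. The search repeatedly halves the search space by comparing with the middle element.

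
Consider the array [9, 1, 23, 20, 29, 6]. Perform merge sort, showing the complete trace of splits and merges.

Merge sort trace:

Split: [9, 1, 23, 20, 29, 6] -> [9, 1, 23] and [20, 29, 6]
  Split: [9, 1, 23] -> [9] and [1, 23]
    Split: [1, 23] -> [1] and [23]
    Merge: [1] + [23] -> [1, 23]
  Merge: [9] + [1, 23] -> [1, 9, 23]
  Split: [20, 29, 6] -> [20] and [29, 6]
    Split: [29, 6] -> [29] and [6]
    Merge: [29] + [6] -> [6, 29]
  Merge: [20] + [6, 29] -> [6, 20, 29]
Merge: [1, 9, 23] + [6, 20, 29] -> [1, 6, 9, 20, 23, 29]

Final sorted array: [1, 6, 9, 20, 23, 29]

The merge sort proceeds by recursively splitting the array and merging sorted halves.
After all merges, the sorted array is [1, 6, 9, 20, 23, 29].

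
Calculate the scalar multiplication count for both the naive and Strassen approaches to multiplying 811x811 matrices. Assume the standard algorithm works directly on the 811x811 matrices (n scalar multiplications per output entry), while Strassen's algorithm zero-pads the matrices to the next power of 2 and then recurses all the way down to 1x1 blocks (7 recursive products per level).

Matrix multiplication for 811x811 matrices:

Strassen's algorithm requires power-of-2 dimensions. Pad 811x811 to 1024x1024 (next power of 2).

Standard algorithm: 811^3 = 533411731 multiplications
Strassen's algorithm: 7^(log2(1024)) = 7^10 = 282475249 multiplications
Savings: 533411731 - 282475249 = 250936482 multiplications

Standard: 533411731 multiplications (811^3). Strassen: 282475249 multiplications (7^10, after padding to 1024x1024). Strassen reduces 8 recursive multiplications to 7 at each level.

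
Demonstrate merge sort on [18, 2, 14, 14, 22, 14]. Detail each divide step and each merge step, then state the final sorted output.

Merge sort trace:

Split: [18, 2, 14, 14, 22, 14] -> [18, 2, 14] and [14, 22, 14]
  Split: [18, 2, 14] -> [18] and [2, 14]
    Split: [2, 14] -> [2] and [14]
    Merge: [2] + [14] -> [2, 14]
  Merge: [18] + [2, 14] -> [2, 14, 18]
  Split: [14, 22, 14] -> [14] and [22, 14]
    Split: [22, 14] -> [22] and [14]
    Merge: [22] + [14] -> [14, 22]
  Merge: [14] + [14, 22] -> [14, 14, 22]
Merge: [2, 14, 18] + [14, 14, 22] -> [2, 14, 14, 14, 18, 22]

Final sorted array: [2, 14, 14, 14, 18, 22]

The merge sort proceeds by recursively splitting the array and merging sorted halves.
After all merges, the sorted array is [2, 14, 14, 14, 18, 22].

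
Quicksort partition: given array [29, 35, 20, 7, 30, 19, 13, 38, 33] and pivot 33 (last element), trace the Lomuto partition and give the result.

Lomuto partition with pivot = 33:

Initial array: [29, 35, 20, 7, 30, 19, 13, 38, 33]

arr[0]=29 <= 33: swap with position 0, array becomes [29, 35, 20, 7, 30, 19, 13, 38, 33]
arr[1]=35 > 33: no swap
arr[2]=20 <= 33: swap with position 1, array becomes [29, 20, 35, 7, 30, 19, 13, 38, 33]
arr[3]=7 <= 33: swap with position 2, array becomes [29, 20, 7, 35, 30, 19, 13, 38, 33]
arr[4]=30 <= 33: swap with position 3, array becomes [29, 20, 7, 30, 35, 19, 13, 38, 33]
arr[5]=19 <= 33: swap with position 4, array becomes [29, 20, 7, 30, 19, 35, 13, 38, 33]
arr[6]=13 <= 33: swap with position 5, array becomes [29, 20, 7, 30, 19, 13, 35, 38, 33]
arr[7]=38 > 33: no swap

Place pivot at position 6: [29, 20, 7, 30, 19, 13, 33, 38, 35]
Pivot position: 6

After partitioning with pivot 33, the array becomes [29, 20, 7, 30, 19, 13, 33, 38, 35]. The pivot is placed at index 6. All elements to the left of the pivot are <= 33, and all elements to the right are > 33.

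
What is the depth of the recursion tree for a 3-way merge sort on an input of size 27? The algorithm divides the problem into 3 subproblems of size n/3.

For divide and conquer with division factor 3:

Problem sizes at each level:
Level 0: 27
Level 1: 9
Level 2: 3
Level 3: 1

The root is level 0 and the size-1 base case is level 3 (the tree spans levels 0 through 3, i.e. 4 levels counting the root), so the depth is the number of divisions: log_3(27) = 3

The recursion tree depth is log_3(27) = 3. At each level, the problem size is divided by 3, so it takes 3 divisions to reduce to a base case of size 1. The algorithm makes 3 recursive calls at each level.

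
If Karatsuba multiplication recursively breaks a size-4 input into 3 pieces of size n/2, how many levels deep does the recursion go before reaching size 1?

For divide and conquer with division factor 2:

Problem sizes at each level:
Level 0: 4
Level 1: 2
Level 2: 1

The root is level 0 and the size-1 base case is level 2 (the tree spans levels 0 through 2, i.e. 3 levels counting the root), so the depth is the number of divisions: log_2(4) = 2

The recursion tree depth is log_2(4) = 2. At each level, the problem size is divided by 2, so it takes 2 divisions to reduce to a base case of size 1. The algorithm makes 3 recursive calls at each level.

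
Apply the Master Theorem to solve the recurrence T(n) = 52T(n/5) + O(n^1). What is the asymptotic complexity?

Master Theorem for T(n) = 52T(n/5) + O(n^1):

a = 52, b = 5, c = 1
log_b(a) = log_5(52) = 2.4550

Case 1: c = 1 < log_5(52) = 2.4550
T(n) = O(n^(log_5 52))

For T(n) = 52T(n/5) + O(n^1): log_5(52) = 2.4550. This is Case 1 of the Master Theorem (c < log_b(a), work dominated by leaves), giving O(n^(log_5 52)).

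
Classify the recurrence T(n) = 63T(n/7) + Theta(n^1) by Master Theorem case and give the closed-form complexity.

Master Theorem for T(n) = 63T(n/7) + O(n^1):

a = 63, b = 7, c = 1
log_b(a) = log_7(63) = 2.1292

Case 1: c = 1 < log_7(63) = 2.1292
T(n) = O(n^(log_7 63))

For T(n) = 63T(n/7) + O(n^1): log_7(63) = 2.1292. This is Case 1 of the Master Theorem (c < log_b(a), work dominated by leaves), giving O(n^(log_7 63)).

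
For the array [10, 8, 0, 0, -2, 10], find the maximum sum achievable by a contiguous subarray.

Using Kadane's algorithm on [10, 8, 0, 0, -2, 10]:

Scanning through the array:
Position 1 (value 8): max_ending_here = 18, max_so_far = 18
Position 2 (value 0): max_ending_here = 18, max_so_far = 18
Position 3 (value 0): max_ending_here = 18, max_so_far = 18
Position 4 (value -2): max_ending_here = 16, max_so_far = 18
Position 5 (value 10): max_ending_here = 26, max_so_far = 26

Maximum subarray: [10, 8, 0, 0, -2, 10]
Maximum sum: 26

The maximum subarray is [10, 8, 0, 0, -2, 10] with sum 26. This subarray runs from index 0 to index 5.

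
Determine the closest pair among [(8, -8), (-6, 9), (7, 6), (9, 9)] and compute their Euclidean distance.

Computing all pairwise distances among 4 points:

d((8, -8), (-6, 9)) = 22.0227
d((8, -8), (7, 6)) = 14.0357
d((8, -8), (9, 9)) = 17.0294
d((-6, 9), (7, 6)) = 13.3417
d((-6, 9), (9, 9)) = 15.0
d((7, 6), (9, 9)) = 3.6056 <-- minimum

Closest pair: (7, 6) and (9, 9) with distance 3.6056

The closest pair is (7, 6) and (9, 9) with Euclidean distance 3.6056. For 4 points, brute-force pairwise comparison is shown above. For large n, the divide-and-conquer algorithm (sort by x, recurse on halves, check the dividing strip) achieves O(n log n).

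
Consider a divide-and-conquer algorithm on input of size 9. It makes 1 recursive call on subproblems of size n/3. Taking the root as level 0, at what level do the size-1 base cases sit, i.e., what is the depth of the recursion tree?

For divide and conquer with division factor 3:

Problem sizes at each level:
Level 0: 9
Level 1: 3
Level 2: 1

The root is level 0 and the size-1 base case is level 2 (the tree spans levels 0 through 2, i.e. 3 levels counting the root), so the depth is the number of divisions: log_3(9) = 2

The recursion tree depth is log_3(9) = 2. At each level, the problem size is divided by 3, so it takes 2 divisions to reduce to a base case of size 1. The algorithm makes 1 recursive call at each level.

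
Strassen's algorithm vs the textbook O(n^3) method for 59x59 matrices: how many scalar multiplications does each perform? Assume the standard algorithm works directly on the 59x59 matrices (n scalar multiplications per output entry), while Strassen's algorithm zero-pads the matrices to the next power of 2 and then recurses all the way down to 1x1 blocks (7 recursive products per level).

Matrix multiplication for 59x59 matrices:

Strassen's algorithm requires power-of-2 dimensions. Pad 59x59 to 64x64 (next power of 2).

Standard algorithm: 59^3 = 205379 multiplications
Strassen's algorithm: 7^(log2(64)) = 7^6 = 117649 multiplications
Savings: 205379 - 117649 = 87730 multiplications

Standard: 205379 multiplications (59^3). Strassen: 117649 multiplications (7^6, after padding to 64x64). Strassen reduces 8 recursive multiplications to 7 at each level.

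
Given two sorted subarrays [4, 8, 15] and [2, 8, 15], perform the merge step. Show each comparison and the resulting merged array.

Merging process:

Compare 4 vs 2: take 2 from right. Merged: [2]
Compare 4 vs 8: take 4 from left. Merged: [2, 4]
Compare 8 vs 8: take 8 from left. Merged: [2, 4, 8]
Compare 15 vs 8: take 8 from right. Merged: [2, 4, 8, 8]
Compare 15 vs 15: take 15 from left. Merged: [2, 4, 8, 8, 15]
Append remaining from right: [15]. Merged: [2, 4, 8, 8, 15, 15]

Final merged array: [2, 4, 8, 8, 15, 15]
Total comparisons: 5

The merged array is [2, 4, 8, 8, 15, 15], requiring 5 comparisons. The merge step runs in O(n) time where n is the total number of elements.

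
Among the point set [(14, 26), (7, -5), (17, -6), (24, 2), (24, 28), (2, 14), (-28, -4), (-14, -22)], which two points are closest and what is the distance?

Computing all pairwise distances among 8 points:

d((14, 26), (7, -5)) = 31.7805
d((14, 26), (17, -6)) = 32.1403
d((14, 26), (24, 2)) = 26.0
d((14, 26), (24, 28)) = 10.198
d((14, 26), (2, 14)) = 16.9706
d((14, 26), (-28, -4)) = 51.614
d((14, 26), (-14, -22)) = 55.5698
d((7, -5), (17, -6)) = 10.0499 <-- minimum
d((7, -5), (24, 2)) = 18.3848
d((7, -5), (24, 28)) = 37.1214
d((7, -5), (2, 14)) = 19.6469
d((7, -5), (-28, -4)) = 35.0143
d((7, -5), (-14, -22)) = 27.0185
d((17, -6), (24, 2)) = 10.6301
d((17, -6), (24, 28)) = 34.7131
d((17, -6), (2, 14)) = 25.0
d((17, -6), (-28, -4)) = 45.0444
d((17, -6), (-14, -22)) = 34.8855
d((24, 2), (24, 28)) = 26.0
d((24, 2), (2, 14)) = 25.0599
d((24, 2), (-28, -4)) = 52.345
d((24, 2), (-14, -22)) = 44.9444
d((24, 28), (2, 14)) = 26.0768
d((24, 28), (-28, -4)) = 61.0574
d((24, 28), (-14, -22)) = 62.8013
d((2, 14), (-28, -4)) = 34.9857
d((2, 14), (-14, -22)) = 39.3954
d((-28, -4), (-14, -22)) = 22.8035

Closest pair: (7, -5) and (17, -6) with distance 10.0499

The closest pair is (7, -5) and (17, -6) with Euclidean distance 10.0499. For 8 points, brute-force pairwise comparison is shown above. For large n, the divide-and-conquer algorithm (sort by x, recurse on halves, check the dividing strip) achieves O(n log n).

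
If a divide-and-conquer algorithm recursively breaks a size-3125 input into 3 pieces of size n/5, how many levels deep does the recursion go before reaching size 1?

For divide and conquer with division factor 5:

Problem sizes at each level:
Level 0: 3125
Level 1: 625
Level 2: 125
Level 3: 25
Level 4: 5
Level 5: 1

The root is level 0 and the size-1 base case is level 5 (the tree spans levels 0 through 5, i.e. 6 levels counting the root), so the depth is the number of divisions: log_5(3125) = 5

The recursion tree depth is log_5(3125) = 5. At each level, the problem size is divided by 5, so it takes 5 divisions to reduce to a base case of size 1. The algorithm makes 3 recursive calls at each level.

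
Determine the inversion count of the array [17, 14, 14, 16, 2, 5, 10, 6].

Finding inversions in [17, 14, 14, 16, 2, 5, 10, 6]:

(0, 1): arr[0]=17 > arr[1]=14
(0, 2): arr[0]=17 > arr[2]=14
(0, 3): arr[0]=17 > arr[3]=16
(0, 4): arr[0]=17 > arr[4]=2
(0, 5): arr[0]=17 > arr[5]=5
(0, 6): arr[0]=17 > arr[6]=10
(0, 7): arr[0]=17 > arr[7]=6
(1, 4): arr[1]=14 > arr[4]=2
(1, 5): arr[1]=14 > arr[5]=5
(1, 6): arr[1]=14 > arr[6]=10
(1, 7): arr[1]=14 > arr[7]=6
(2, 4): arr[2]=14 > arr[4]=2
(2, 5): arr[2]=14 > arr[5]=5
(2, 6): arr[2]=14 > arr[6]=10
(2, 7): arr[2]=14 > arr[7]=6
(3, 4): arr[3]=16 > arr[4]=2
(3, 5): arr[3]=16 > arr[5]=5
(3, 6): arr[3]=16 > arr[6]=10
(3, 7): arr[3]=16 > arr[7]=6
(6, 7): arr[6]=10 > arr[7]=6

Total inversions: 20

The array has 20 inversion(s): (0,1), (0,2), (0,3), (0,4), (0,5), (0,6), (0,7), (1,4), (1,5), (1,6), (1,7), (2,4), (2,5), (2,6), (2,7), (3,4), (3,5), (3,6), (3,7), (6,7). Each pair (i,j) satisfies i < j and arr[i] > arr[j].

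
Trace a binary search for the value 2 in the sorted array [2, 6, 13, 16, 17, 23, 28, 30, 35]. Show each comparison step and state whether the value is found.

Binary search for 2 in [2, 6, 13, 16, 17, 23, 28, 30, 35]:

lo=0, hi=8, mid=4, arr[mid]=17 -> 17 > 2, search left half
lo=0, hi=3, mid=1, arr[mid]=6 -> 6 > 2, search left half
lo=0, hi=0, mid=0, arr[mid]=2 -> Found target at index 0!

Binary search finds 2 at index 0 after 3 comparisons. The search repeatedly halves the search space by comparing with the middle element.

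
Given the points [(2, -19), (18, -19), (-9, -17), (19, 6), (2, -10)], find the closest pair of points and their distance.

Computing all pairwise distances among 5 points:

d((2, -19), (18, -19)) = 16.0
d((2, -19), (-9, -17)) = 11.1803
d((2, -19), (19, 6)) = 30.2324
d((2, -19), (2, -10)) = 9.0 <-- minimum
d((18, -19), (-9, -17)) = 27.074
d((18, -19), (19, 6)) = 25.02
d((18, -19), (2, -10)) = 18.3576
d((-9, -17), (19, 6)) = 36.2353
d((-9, -17), (2, -10)) = 13.0384
d((19, 6), (2, -10)) = 23.3452

Closest pair: (2, -19) and (2, -10) with distance 9.0

The closest pair is (2, -19) and (2, -10) with Euclidean distance 9.0. For 5 points, brute-force pairwise comparison is shown above. For large n, the divide-and-conquer algorithm (sort by x, recurse on halves, check the dividing strip) achieves O(n log n).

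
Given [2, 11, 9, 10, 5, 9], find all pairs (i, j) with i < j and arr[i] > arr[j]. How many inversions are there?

Finding inversions in [2, 11, 9, 10, 5, 9]:

(1, 2): arr[1]=11 > arr[2]=9
(1, 3): arr[1]=11 > arr[3]=10
(1, 4): arr[1]=11 > arr[4]=5
(1, 5): arr[1]=11 > arr[5]=9
(2, 4): arr[2]=9 > arr[4]=5
(3, 4): arr[3]=10 > arr[4]=5
(3, 5): arr[3]=10 > arr[5]=9

Total inversions: 7

The array has 7 inversion(s): (1,2), (1,3), (1,4), (1,5), (2,4), (3,4), (3,5). Each pair (i,j) satisfies i < j and arr[i] > arr[j].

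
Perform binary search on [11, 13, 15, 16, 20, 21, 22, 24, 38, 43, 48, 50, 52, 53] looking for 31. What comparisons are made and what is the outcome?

Binary search for 31 in [11, 13, 15, 16, 20, 21, 22, 24, 38, 43, 48, 50, 52, 53]:

lo=0, hi=13, mid=6, arr[mid]=22 -> 22 < 31, search right half
lo=7, hi=13, mid=10, arr[mid]=48 -> 48 > 31, search left half
lo=7, hi=9, mid=8, arr[mid]=38 -> 38 > 31, search left half
lo=7, hi=7, mid=7, arr[mid]=24 -> 24 < 31, search right half
lo=8 > hi=7, target 31 not found

Binary search determines that 31 is not in the array after 4 comparisons. The search space was exhausted without finding the target.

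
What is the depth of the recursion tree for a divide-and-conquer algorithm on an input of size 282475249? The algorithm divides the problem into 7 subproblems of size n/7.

For divide and conquer with division factor 7:

Problem sizes at each level:
Level 0: 282475249
Level 1: 40353607
Level 2: 5764801
Level 3: 823543
Level 4: 117649
Level 5: 16807
Level 6: 2401
Level 7: 343
Level 8: 49
Level 9: 7
Level 10: 1

The root is level 0 and the size-1 base case is level 10 (the tree spans levels 0 through 10, i.e. 11 levels counting the root), so the depth is the number of divisions: log_7(282475249) = 10

The recursion tree depth is log_7(282475249) = 10. At each level, the problem size is divided by 7, so it takes 10 divisions to reduce to a base case of size 1. The algorithm makes 7 recursive calls at each level.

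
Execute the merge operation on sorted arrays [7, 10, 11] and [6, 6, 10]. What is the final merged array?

Merging process:

Compare 7 vs 6: take 6 from right. Merged: [6]
Compare 7 vs 6: take 6 from right. Merged: [6, 6]
Compare 7 vs 10: take 7 from left. Merged: [6, 6, 7]
Compare 10 vs 10: take 10 from left. Merged: [6, 6, 7, 10]
Compare 11 vs 10: take 10 from right. Merged: [6, 6, 7, 10, 10]
Append remaining from left: [11]. Merged: [6, 6, 7, 10, 10, 11]

Final merged array: [6, 6, 7, 10, 10, 11]
Total comparisons: 5

The merged array is [6, 6, 7, 10, 10, 11], requiring 5 comparisons. The merge step runs in O(n) time where n is the total number of elements.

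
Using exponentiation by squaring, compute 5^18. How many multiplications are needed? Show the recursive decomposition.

Computing 5^18 by squaring (build up from 5^1; each line after the first costs one multiplication):

5^1 = 5
5^2 = (5^1)^2 = 5^2 = 25
5^4 = (5^2)^2 = 25^2 = 625
5^8 = (5^4)^2 = 625^2 = 390625
5^9 = 5 * 5^8 = 5 * 390625 = 1953125
5^18 = (5^9)^2 = 1953125^2 = 3814697265625

Result: 3814697265625
Multiplications needed: 5 (5 lines after 5^1)

5^18 = 3814697265625. Using exponentiation by squaring, this requires 5 multiplications. The key idea: if the exponent is even, square the half-power; if odd, multiply by the base once.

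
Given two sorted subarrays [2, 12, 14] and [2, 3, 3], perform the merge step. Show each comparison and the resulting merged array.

Merging process:

Compare 2 vs 2: take 2 from left. Merged: [2]
Compare 12 vs 2: take 2 from right. Merged: [2, 2]
Compare 12 vs 3: take 3 from right. Merged: [2, 2, 3]
Compare 12 vs 3: take 3 from right. Merged: [2, 2, 3, 3]
Append remaining from left: [12, 14]. Merged: [2, 2, 3, 3, 12, 14]

Final merged array: [2, 2, 3, 3, 12, 14]
Total comparisons: 4

The merged array is [2, 2, 3, 3, 12, 14], requiring 4 comparisons. The merge step runs in O(n) time where n is the total number of elements.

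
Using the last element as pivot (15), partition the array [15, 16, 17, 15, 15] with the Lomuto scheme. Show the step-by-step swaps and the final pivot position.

Lomuto partition with pivot = 15:

Initial array: [15, 16, 17, 15, 15]

arr[0]=15 <= 15: swap with position 0, array becomes [15, 16, 17, 15, 15]
arr[1]=16 > 15: no swap
arr[2]=17 > 15: no swap
arr[3]=15 <= 15: swap with position 1, array becomes [15, 15, 17, 16, 15]

Place pivot at position 2: [15, 15, 15, 16, 17]
Pivot position: 2

After partitioning with pivot 15, the array becomes [15, 15, 15, 16, 17]. The pivot is placed at index 2. All elements to the left of the pivot are <= 15, and all elements to the right are > 15.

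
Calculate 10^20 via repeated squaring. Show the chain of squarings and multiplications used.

Computing 10^20 by squaring (build up from 10^1; each line after the first costs one multiplication):

10^1 = 10
10^2 = (10^1)^2 = 10^2 = 100
10^4 = (10^2)^2 = 100^2 = 10000
10^5 = 10 * 10^4 = 10 * 10000 = 100000
10^10 = (10^5)^2 = 100000^2 = 10000000000
10^20 = (10^10)^2 = 10000000000^2 = 100000000000000000000

Result: 100000000000000000000
Multiplications needed: 5 (5 lines after 10^1)

10^20 = 100000000000000000000. Using exponentiation by squaring, this requires 5 multiplications. The key idea: if the exponent is even, square the half-power; if odd, multiply by the base once.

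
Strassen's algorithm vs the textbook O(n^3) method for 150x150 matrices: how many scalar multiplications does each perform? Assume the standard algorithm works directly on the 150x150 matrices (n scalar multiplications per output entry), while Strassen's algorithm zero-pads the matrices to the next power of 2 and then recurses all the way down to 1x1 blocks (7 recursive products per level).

Matrix multiplication for 150x150 matrices:

Strassen's algorithm requires power-of-2 dimensions. Pad 150x150 to 256x256 (next power of 2).

Standard algorithm: 150^3 = 3375000 multiplications
Strassen's algorithm: 7^(log2(256)) = 7^8 = 5764801 multiplications
Difference: 3375000 - 5764801 = -2389801 (Strassen uses MORE here due to padding overhead — for small or just-over-power-of-2 n, padding can outweigh the per-level savings)

Standard: 3375000 multiplications (150^3). Strassen: 5764801 multiplications (7^8, after padding to 256x256). Strassen reduces 8 recursive multiplications to 7 at each level.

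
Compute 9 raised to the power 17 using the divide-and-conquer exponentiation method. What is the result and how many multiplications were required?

Computing 9^17 by squaring (build up from 9^1; each line after the first costs one multiplication):

9^1 = 9
9^2 = (9^1)^2 = 9^2 = 81
9^4 = (9^2)^2 = 81^2 = 6561
9^8 = (9^4)^2 = 6561^2 = 43046721
9^16 = (9^8)^2 = 43046721^2 = 1853020188851841
9^17 = 9 * 9^16 = 9 * 1853020188851841 = 16677181699666569

Result: 16677181699666569
Multiplications needed: 5 (5 lines after 9^1)

9^17 = 16677181699666569. Using exponentiation by squaring, this requires 5 multiplications. The key idea: if the exponent is even, square the half-power; if odd, multiply by the base once.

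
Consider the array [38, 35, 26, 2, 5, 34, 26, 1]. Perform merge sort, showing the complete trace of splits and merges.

Merge sort trace:

Split: [38, 35, 26, 2, 5, 34, 26, 1] -> [38, 35, 26, 2] and [5, 34, 26, 1]
  Split: [38, 35, 26, 2] -> [38, 35] and [26, 2]
    Split: [38, 35] -> [38] and [35]
    Merge: [38] + [35] -> [35, 38]
    Split: [26, 2] -> [26] and [2]
    Merge: [26] + [2] -> [2, 26]
  Merge: [35, 38] + [2, 26] -> [2, 26, 35, 38]
  Split: [5, 34, 26, 1] -> [5, 34] and [26, 1]
    Split: [5, 34] -> [5] and [34]
    Merge: [5] + [34] -> [5, 34]
    Split: [26, 1] -> [26] and [1]
    Merge: [26] + [1] -> [1, 26]
  Merge: [5, 34] + [1, 26] -> [1, 5, 26, 34]
Merge: [2, 26, 35, 38] + [1, 5, 26, 34] -> [1, 2, 5, 26, 26, 34, 35, 38]

Final sorted array: [1, 2, 5, 26, 26, 34, 35, 38]

The merge sort proceeds by recursively splitting the array and merging sorted halves.
After all merges, the sorted array is [1, 2, 5, 26, 26, 34, 35, 38].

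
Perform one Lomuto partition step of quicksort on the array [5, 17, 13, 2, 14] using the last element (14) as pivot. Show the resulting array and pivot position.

Lomuto partition with pivot = 14:

Initial array: [5, 17, 13, 2, 14]

arr[0]=5 <= 14: swap with position 0, array becomes [5, 17, 13, 2, 14]
arr[1]=17 > 14: no swap
arr[2]=13 <= 14: swap with position 1, array becomes [5, 13, 17, 2, 14]
arr[3]=2 <= 14: swap with position 2, array becomes [5, 13, 2, 17, 14]

Place pivot at position 3: [5, 13, 2, 14, 17]
Pivot position: 3

After partitioning with pivot 14, the array becomes [5, 13, 2, 14, 17]. The pivot is placed at index 3. All elements to the left of the pivot are <= 14, and all elements to the right are > 14.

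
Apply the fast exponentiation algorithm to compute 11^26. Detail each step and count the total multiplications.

Computing 11^26 by squaring (build up from 11^1; each line after the first costs one multiplication):

11^1 = 11
11^2 = (11^1)^2 = 11^2 = 121
11^3 = 11 * 11^2 = 11 * 121 = 1331
11^6 = (11^3)^2 = 1331^2 = 1771561
11^12 = (11^6)^2 = 1771561^2 = 3138428376721
11^13 = 11 * 11^12 = 11 * 3138428376721 = 34522712143931
11^26 = (11^13)^2 = 34522712143931^2 = 1191817653772720942460132761

Result: 1191817653772720942460132761
Multiplications needed: 6 (6 lines after 11^1)

11^26 = 1191817653772720942460132761. Using exponentiation by squaring, this requires 6 multiplications. The key idea: if the exponent is even, square the half-power; if odd, multiply by the base once.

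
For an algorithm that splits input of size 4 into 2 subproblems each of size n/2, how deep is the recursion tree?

For divide and conquer with division factor 2:

Problem sizes at each level:
Level 0: 4
Level 1: 2
Level 2: 1

The root is level 0 and the size-1 base case is level 2 (the tree spans levels 0 through 2, i.e. 3 levels counting the root), so the depth is the number of divisions: log_2(4) = 2

The recursion tree depth is log_2(4) = 2. At each level, the problem size is divided by 2, so it takes 2 divisions to reduce to a base case of size 1. The algorithm makes 2 recursive calls at each level.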